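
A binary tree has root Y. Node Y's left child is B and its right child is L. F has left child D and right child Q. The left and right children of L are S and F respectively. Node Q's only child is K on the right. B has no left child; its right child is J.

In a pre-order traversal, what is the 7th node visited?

Pre-order visits the node, then its left subtree, then its right subtree.
Visit Y.
At Y: go left to B.
  Visit B.
  At B: no left child.
  At B: go right to J.
    J is a leaf — visit J.
At Y: go right to L.
  Visit L.
  At L: go left to S.
    S is a leaf — visit S.
  At L: go right to F.
    Visit F.
    At F: go left to D.
      D is a leaf — visit D.
    At F: go right to Q.
      Visit Q.
      At Q: no left child.
      At Q: go right to K.
        K is a leaf — visit K.
Full pre-order sequence: Y, B, J, L, S, F, D, Q, K.

D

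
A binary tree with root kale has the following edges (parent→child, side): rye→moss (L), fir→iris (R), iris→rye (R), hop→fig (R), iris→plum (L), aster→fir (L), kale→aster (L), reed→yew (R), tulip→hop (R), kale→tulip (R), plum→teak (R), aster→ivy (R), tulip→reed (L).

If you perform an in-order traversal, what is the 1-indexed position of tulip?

12

In-order visits the left subtree, then the node, then the right subtree.
At kale: go left to aster.
  At aster: go left to fir.
    At fir: no left child.
    Visit fir.
    At fir: go right to iris.
      At iris: go left to plum.
        At plum: no left child.
        Visit plum.
        At plum: go right to teak.
          teak is a leaf — visit teak.
      Visit iris.
      At iris: go right to rye.
        At rye: go left to moss.
          moss is a leaf — visit moss.
        Visit rye.
        At rye: no right child.
  Visit aster.
  At aster: go right to ivy.
    ivy is a leaf — visit ivy.
Visit kale.
At kale: go right to tulip.
  At tulip: go left to reed.
    At reed: no left child.
    Visit reed.
    At reed: go right to yew.
      yew is a leaf — visit yew.
  Visit tulip.
  At tulip: go right to hop.
    At hop: no left child.
    Visit hop.
    At hop: go right to fig.
      fig is a leaf — visit fig.
Full in-order sequence: fir, plum, teak, iris, moss, rye, aster, ivy, kale, reed, yew, tulip, hop, fig.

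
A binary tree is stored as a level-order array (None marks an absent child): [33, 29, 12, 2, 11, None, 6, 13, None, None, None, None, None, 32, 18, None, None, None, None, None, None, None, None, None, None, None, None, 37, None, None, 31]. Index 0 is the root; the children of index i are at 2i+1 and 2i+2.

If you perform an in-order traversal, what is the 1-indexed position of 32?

8

In-order visits the left subtree, then the node, then the right subtree.
At 33: go left to 29.
  At 29: go left to 2.
    At 2: go left to 13.
      13 is a leaf — visit 13.
    Visit 2.
    At 2: no right child.
  Visit 29.
  At 29: go right to 11.
    11 is a leaf — visit 11.
Visit 33.
At 33: go right to 12.
  At 12: no left child.
  Visit 12.
  At 12: go right to 6.
    At 6: go left to 32.
      At 32: go left to 37.
        37 is a leaf — visit 37.
      Visit 32.
      At 32: no right child.
    Visit 6.
    At 6: go right to 18.
      At 18: no left child.
      Visit 18.
      At 18: go right to 31.
        31 is a leaf — visit 31.
Full in-order sequence: 13, 2, 29, 11, 33, 12, 37, 32, 6, 18, 31.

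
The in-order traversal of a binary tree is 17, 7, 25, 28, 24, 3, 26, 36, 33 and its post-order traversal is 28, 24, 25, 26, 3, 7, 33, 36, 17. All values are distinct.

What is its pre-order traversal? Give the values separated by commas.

17, 36, 7, 3, 25, 24, 28, 26, 33

The last element of post-order is the root; it splits in-order into left and right subtrees.
Root 17: left subtree has 0 nodes { }, right has 8 {7, 25, 28, 24, 3, 26, 36, 33}.
  Root 36: left subtree has 6 nodes {7, 25, 28, 24, 3, 26}, right has 1 {33}.
    Root 7: left subtree has 0 nodes { }, right has 5 {25, 28, 24, 3, 26}.
      Root 3: left subtree has 3 nodes {25, 28, 24}, right has 1 {26}.
        Root 25: left subtree has 0 nodes { }, right has 2 {28, 24}.
          Root 24: left subtree has 1 node {28}, right has 0 { }.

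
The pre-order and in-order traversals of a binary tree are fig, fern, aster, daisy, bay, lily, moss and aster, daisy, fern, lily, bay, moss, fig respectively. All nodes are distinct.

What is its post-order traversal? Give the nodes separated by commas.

The first element of pre-order is the root; it splits in-order into left and right subtrees.
Root fig: left subtree has 6 nodes {aster, daisy, fern, lily, bay, moss}, right has 0 { }.
  Root fern: left subtree has 2 nodes {aster, daisy}, right has 3 {lily, bay, moss}.
    Root aster: left subtree has 0 nodes { }, right has 1 {daisy}.
    Root bay: left subtree has 1 node {lily}, right has 1 {moss}.

daisy, aster, lily, moss, bay, fern, fig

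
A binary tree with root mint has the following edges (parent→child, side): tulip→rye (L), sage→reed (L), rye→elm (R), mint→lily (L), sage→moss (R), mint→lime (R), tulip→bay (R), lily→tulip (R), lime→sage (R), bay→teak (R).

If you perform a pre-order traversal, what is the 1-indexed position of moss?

11

Pre-order visits the node, then its left subtree, then its right subtree.
Visit mint.
At mint: go left to lily.
  Visit lily.
  At lily: no left child.
  At lily: go right to tulip.
    Visit tulip.
    At tulip: go left to rye.
      Visit rye.
      At rye: no left child.
      At rye: go right to elm.
        elm is a leaf — visit elm.
    At tulip: go right to bay.
      Visit bay.
      At bay: no left child.
      At bay: go right to teak.
        teak is a leaf — visit teak.
At mint: go right to lime.
  Visit lime.
  At lime: no left child.
  At lime: go right to sage.
    Visit sage.
    At sage: go left to reed.
      reed is a leaf — visit reed.
    At sage: go right to moss.
      moss is a leaf — visit moss.
Full pre-order sequence: mint, lily, tulip, rye, elm, bay, teak, lime, sage, reed, moss.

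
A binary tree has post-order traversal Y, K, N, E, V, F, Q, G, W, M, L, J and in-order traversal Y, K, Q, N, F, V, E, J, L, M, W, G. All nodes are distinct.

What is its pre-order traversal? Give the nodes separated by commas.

J, Q, K, Y, F, N, V, E, L, M, W, G

The last element of post-order is the root; it splits in-order into left and right subtrees.
Root J: left subtree has 7 nodes {Y, K, Q, N, F, V, E}, right has 4 {L, M, W, G}.
  Root Q: left subtree has 2 nodes {Y, K}, right has 4 {N, F, V, E}.
    Root K: left subtree has 1 node {Y}, right has 0 { }.
    Root F: left subtree has 1 node {N}, right has 2 {V, E}.
      Root V: left subtree has 0 nodes { }, right has 1 {E}.
  Root L: left subtree has 0 nodes { }, right has 3 {M, W, G}.
    Root M: left subtree has 0 nodes { }, right has 2 {W, G}.
      Root W: left subtree has 0 nodes { }, right has 1 {G}.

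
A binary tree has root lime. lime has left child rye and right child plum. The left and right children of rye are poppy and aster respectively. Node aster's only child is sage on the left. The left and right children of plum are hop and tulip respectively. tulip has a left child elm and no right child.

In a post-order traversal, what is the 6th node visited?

elm

Post-order visits the left subtree, then the right subtree, then the node.
At lime: go left to rye.
  At rye: go left to poppy.
    poppy is a leaf — visit poppy.
  At rye: go right to aster.
    At aster: go left to sage.
      sage is a leaf — visit sage.
    At aster: no right child.
    Visit aster.
  Visit rye.
At lime: go right to plum.
  At plum: go left to hop.
    hop is a leaf — visit hop.
  At plum: go right to tulip.
    At tulip: go left to elm.
      elm is a leaf — visit elm.
    At tulip: no right child.
    Visit tulip.
  Visit plum.
Visit lime.
Full post-order sequence: poppy, sage, aster, rye, hop, elm, tulip, plum, lime.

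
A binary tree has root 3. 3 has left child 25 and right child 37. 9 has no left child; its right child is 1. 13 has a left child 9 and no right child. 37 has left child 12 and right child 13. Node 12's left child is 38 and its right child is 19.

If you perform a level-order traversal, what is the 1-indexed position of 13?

Level-order visits nodes level by level from the root, left to right within each level.
Level 0: 3
Level 1: 25, 37
Level 2: 12, 13
Level 3: 38, 19, 9
Level 4: 1
Full level-order sequence: 3, 25, 37, 12, 13, 38, 19, 9, 1.

5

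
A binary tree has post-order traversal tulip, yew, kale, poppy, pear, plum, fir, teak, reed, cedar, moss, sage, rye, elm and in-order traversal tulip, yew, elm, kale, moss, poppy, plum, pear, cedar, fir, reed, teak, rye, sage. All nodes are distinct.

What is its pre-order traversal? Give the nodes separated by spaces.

The last element of post-order is the root; it splits in-order into left and right subtrees.
Root elm: left subtree has 2 nodes {tulip, yew}, right has 11 {kale, moss, poppy, plum, pear, cedar, fir, reed, teak, rye, sage}.
  Root yew: left subtree has 1 node {tulip}, right has 0 { }.
  Root rye: left subtree has 9 nodes {kale, moss, poppy, plum, pear, cedar, fir, reed, teak}, right has 1 {sage}.
    Root moss: left subtree has 1 node {kale}, right has 7 {poppy, plum, pear, cedar, fir, reed, teak}.
      Root cedar: left subtree has 3 nodes {poppy, plum, pear}, right has 3 {fir, reed, teak}.
        Root plum: left subtree has 1 node {poppy}, right has 1 {pear}.
        Root reed: left subtree has 1 node {fir}, right has 1 {teak}.

elm yew tulip rye moss kale cedar plum poppy pear reed fir teak sage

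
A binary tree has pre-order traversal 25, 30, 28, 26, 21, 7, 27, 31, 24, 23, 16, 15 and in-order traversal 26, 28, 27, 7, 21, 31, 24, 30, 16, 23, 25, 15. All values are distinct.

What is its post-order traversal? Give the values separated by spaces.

The first element of pre-order is the root; it splits in-order into left and right subtrees.
Root 25: left subtree has 10 nodes {26, 28, 27, 7, 21, 31, 24, 30, 16, 23}, right has 1 {15}.
  Root 30: left subtree has 7 nodes {26, 28, 27, 7, 21, 31, 24}, right has 2 {16, 23}.
    Root 28: left subtree has 1 node {26}, right has 5 {27, 7, 21, 31, 24}.
      Root 21: left subtree has 2 nodes {27, 7}, right has 2 {31, 24}.
        Root 7: left subtree has 1 node {27}, right has 0 { }.
        Root 31: left subtree has 0 nodes { }, right has 1 {24}.
    Root 23: left subtree has 1 node {16}, right has 0 { }.

26 27 7 24 31 21 28 16 23 30 15 25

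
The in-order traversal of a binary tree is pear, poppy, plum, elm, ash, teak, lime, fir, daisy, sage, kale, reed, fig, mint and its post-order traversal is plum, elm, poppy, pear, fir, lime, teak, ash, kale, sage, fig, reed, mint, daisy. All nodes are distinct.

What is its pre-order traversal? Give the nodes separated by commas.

daisy, ash, pear, poppy, elm, plum, teak, lime, fir, mint, reed, sage, kale, fig

The last element of post-order is the root; it splits in-order into left and right subtrees.
Root daisy: left subtree has 8 nodes {pear, poppy, plum, elm, ash, teak, lime, fir}, right has 5 {sage, kale, reed, fig, mint}.
  Root ash: left subtree has 4 nodes {pear, poppy, plum, elm}, right has 3 {teak, lime, fir}.
    Root pear: left subtree has 0 nodes { }, right has 3 {poppy, plum, elm}.
      Root poppy: left subtree has 0 nodes { }, right has 2 {plum, elm}.
        Root elm: left subtree has 1 node {plum}, right has 0 { }.
    Root teak: left subtree has 0 nodes { }, right has 2 {lime, fir}.
      Root lime: left subtree has 0 nodes { }, right has 1 {fir}.
  Root mint: left subtree has 4 nodes {sage, kale, reed, fig}, right has 0 { }.
    Root reed: left subtree has 2 nodes {sage, kale}, right has 1 {fig}.
      Root sage: left subtree has 0 nodes { }, right has 1 {kale}.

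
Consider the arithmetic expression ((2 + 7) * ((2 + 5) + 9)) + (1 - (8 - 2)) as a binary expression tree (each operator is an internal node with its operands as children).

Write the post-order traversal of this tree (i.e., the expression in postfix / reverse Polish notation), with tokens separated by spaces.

Post-order on an expression tree gives postfix notation: for each operator, emit left operand, right operand, then the operator.

2 7 + 2 5 + 9 + * 1 8 2 - - +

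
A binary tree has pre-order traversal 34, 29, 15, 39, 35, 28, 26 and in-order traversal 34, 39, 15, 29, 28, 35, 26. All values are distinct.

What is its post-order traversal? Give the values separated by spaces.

The first element of pre-order is the root; it splits in-order into left and right subtrees.
Root 34: left subtree has 0 nodes { }, right has 6 {39, 15, 29, 28, 35, 26}.
  Root 29: left subtree has 2 nodes {39, 15}, right has 3 {28, 35, 26}.
    Root 15: left subtree has 1 node {39}, right has 0 { }.
    Root 35: left subtree has 1 node {28}, right has 1 {26}.

39 15 28 26 35 29 34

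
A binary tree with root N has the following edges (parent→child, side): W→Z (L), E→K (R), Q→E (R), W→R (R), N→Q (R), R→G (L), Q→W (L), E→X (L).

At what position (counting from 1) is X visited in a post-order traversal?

5

Post-order visits the left subtree, then the right subtree, then the node.
At N: no left child.
At N: go right to Q.
  At Q: go left to W.
    At W: go left to Z.
      Z is a leaf — visit Z.
    At W: go right to R.
      At R: go left to G.
        G is a leaf — visit G.
      At R: no right child.
      Visit R.
    Visit W.
  At Q: go right to E.
    At E: go left to X.
      X is a leaf — visit X.
    At E: go right to K.
      K is a leaf — visit K.
    Visit E.
  Visit Q.
Visit N.
Full post-order sequence: Z, G, R, W, X, K, E, Q, N.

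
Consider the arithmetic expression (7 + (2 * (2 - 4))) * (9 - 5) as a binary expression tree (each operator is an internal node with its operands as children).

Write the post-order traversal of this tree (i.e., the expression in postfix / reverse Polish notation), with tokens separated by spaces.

7 2 2 4 - * + 9 5 - *

Post-order on an expression tree gives postfix notation: for each operator, emit left operand, right operand, then the operator.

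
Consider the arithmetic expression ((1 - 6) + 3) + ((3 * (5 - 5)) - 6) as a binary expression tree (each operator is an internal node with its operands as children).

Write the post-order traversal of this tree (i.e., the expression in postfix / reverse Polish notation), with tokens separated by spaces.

Post-order on an expression tree gives postfix notation: for each operator, emit left operand, right operand, then the operator.

1 6 - 3 + 3 5 5 - * 6 - +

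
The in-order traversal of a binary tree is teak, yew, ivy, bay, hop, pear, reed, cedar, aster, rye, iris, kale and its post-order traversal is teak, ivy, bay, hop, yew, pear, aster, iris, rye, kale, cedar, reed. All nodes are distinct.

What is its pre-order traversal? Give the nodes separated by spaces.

The last element of post-order is the root; it splits in-order into left and right subtrees.
Root reed: left subtree has 6 nodes {teak, yew, ivy, bay, hop, pear}, right has 5 {cedar, aster, rye, iris, kale}.
  Root pear: left subtree has 5 nodes {teak, yew, ivy, bay, hop}, right has 0 { }.
    Root yew: left subtree has 1 node {teak}, right has 3 {ivy, bay, hop}.
      Root hop: left subtree has 2 nodes {ivy, bay}, right has 0 { }.
        Root bay: left subtree has 1 node {ivy}, right has 0 { }.
  Root cedar: left subtree has 0 nodes { }, right has 4 {aster, rye, iris, kale}.
    Root kale: left subtree has 3 nodes {aster, rye, iris}, right has 0 { }.
      Root rye: left subtree has 1 node {aster}, right has 1 {iris}.

reed pear yew teak hop bay ivy cedar kale rye aster iris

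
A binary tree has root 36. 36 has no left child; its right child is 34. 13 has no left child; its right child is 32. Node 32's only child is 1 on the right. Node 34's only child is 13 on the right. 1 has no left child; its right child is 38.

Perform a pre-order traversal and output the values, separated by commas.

Pre-order visits the node, then its left subtree, then its right subtree.
Visit 36.
At 36: no left child.
At 36: go right to 34.
  Visit 34.
  At 34: no left child.
  At 34: go right to 13.
    Visit 13.
    At 13: no left child.
    At 13: go right to 32.
      Visit 32.
      At 32: no left child.
      At 32: go right to 1.
        Visit 1.
        At 1: no left child.
        At 1: go right to 38.
          38 is a leaf — visit 38.

36, 34, 13, 32, 1, 38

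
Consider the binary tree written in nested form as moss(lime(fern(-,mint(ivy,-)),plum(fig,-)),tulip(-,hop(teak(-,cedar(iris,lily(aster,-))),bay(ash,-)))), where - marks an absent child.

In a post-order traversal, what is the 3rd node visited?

fern

Post-order visits the left subtree, then the right subtree, then the node.
At moss: go left to lime.
  At lime: go left to fern.
    At fern: no left child.
    At fern: go right to mint.
      At mint: go left to ivy.
        ivy is a leaf — visit ivy.
      At mint: no right child.
      Visit mint.
    Visit fern.
  At lime: go right to plum.
    At plum: go left to fig.
      fig is a leaf — visit fig.
    At plum: no right child.
    Visit plum.
  Visit lime.
At moss: go right to tulip.
  At tulip: no left child.
  At tulip: go right to hop.
    At hop: go left to teak.
      At teak: no left child.
      At teak: go right to cedar.
        At cedar: go left to iris.
          iris is a leaf — visit iris.
        At cedar: go right to lily.
          At lily: go left to aster.
            aster is a leaf — visit aster.
          At lily: no right child.
          Visit lily.
        Visit cedar.
      Visit teak.
    At hop: go right to bay.
      At bay: go left to ash.
        ash is a leaf — visit ash.
      At bay: no right child.
      Visit bay.
    Visit hop.
  Visit tulip.
Visit moss.
Full post-order sequence: ivy, mint, fern, fig, plum, lime, iris, aster, lily, cedar, teak, ash, bay, hop, tulip, moss.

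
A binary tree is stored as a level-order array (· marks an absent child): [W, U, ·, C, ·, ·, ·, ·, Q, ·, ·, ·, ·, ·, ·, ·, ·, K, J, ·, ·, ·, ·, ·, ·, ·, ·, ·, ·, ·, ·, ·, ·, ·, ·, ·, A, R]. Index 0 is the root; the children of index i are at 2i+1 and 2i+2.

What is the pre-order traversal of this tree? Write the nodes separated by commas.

Pre-order visits the node, then its left subtree, then its right subtree.
Visit W.
At W: go left to U.
  Visit U.
  At U: go left to C.
    Visit C.
    At C: no left child.
    At C: go right to Q.
      Visit Q.
      At Q: go left to K.
        Visit K.
        At K: no left child.
        At K: go right to A.
          A is a leaf — visit A.
      At Q: go right to J.
        Visit J.
        At J: go left to R.
          R is a leaf — visit R.
        At J: no right child.
  At U: no right child.
At W: no right child.

W, U, C, Q, K, A, J, R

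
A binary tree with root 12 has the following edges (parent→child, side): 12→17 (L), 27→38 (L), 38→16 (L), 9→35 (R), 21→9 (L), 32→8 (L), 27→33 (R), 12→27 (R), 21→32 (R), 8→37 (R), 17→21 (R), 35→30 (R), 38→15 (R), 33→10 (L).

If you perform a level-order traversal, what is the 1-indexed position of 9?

7

Level-order visits nodes level by level from the root, left to right within each level.
Level 0: 12
Level 1: 17, 27
Level 2: 21, 38, 33
Level 3: 9, 32, 16, 15, 10
Level 4: 35, 8
Level 5: 30, 37
Full level-order sequence: 12, 17, 27, 21, 38, 33, 9, 32, 16, 15, 10, 35, 8, 30, 37.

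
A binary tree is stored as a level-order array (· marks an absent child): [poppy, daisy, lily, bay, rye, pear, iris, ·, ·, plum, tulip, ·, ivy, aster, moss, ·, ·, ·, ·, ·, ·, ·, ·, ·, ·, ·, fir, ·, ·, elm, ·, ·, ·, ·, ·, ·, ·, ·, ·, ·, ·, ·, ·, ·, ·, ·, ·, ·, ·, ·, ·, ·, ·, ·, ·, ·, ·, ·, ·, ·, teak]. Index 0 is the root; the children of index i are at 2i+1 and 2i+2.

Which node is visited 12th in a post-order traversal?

Post-order visits the left subtree, then the right subtree, then the node.
At poppy: go left to daisy.
  At daisy: go left to bay.
    bay is a leaf — visit bay.
  At daisy: go right to rye.
    At rye: go left to plum.
      plum is a leaf — visit plum.
    At rye: go right to tulip.
      tulip is a leaf — visit tulip.
    Visit rye.
  Visit daisy.
At poppy: go right to lily.
  At lily: go left to pear.
    At pear: no left child.
    At pear: go right to ivy.
      At ivy: no left child.
      At ivy: go right to fir.
        fir is a leaf — visit fir.
      Visit ivy.
    Visit pear.
  At lily: go right to iris.
    At iris: go left to aster.
      aster is a leaf — visit aster.
    At iris: go right to moss.
      At moss: go left to elm.
        At elm: no left child.
        At elm: go right to teak.
          teak is a leaf — visit teak.
        Visit elm.
      At moss: no right child.
      Visit moss.
    Visit iris.
  Visit lily.
Visit poppy.
Full post-order sequence: bay, plum, tulip, rye, daisy, fir, ivy, pear, aster, teak, elm, moss, iris, lily, poppy.

moss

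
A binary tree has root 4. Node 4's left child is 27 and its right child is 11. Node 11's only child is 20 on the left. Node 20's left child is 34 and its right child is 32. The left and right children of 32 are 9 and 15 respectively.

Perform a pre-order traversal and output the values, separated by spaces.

4 27 11 20 34 32 9 15

Pre-order visits the node, then its left subtree, then its right subtree.
Visit 4.
At 4: go left to 27.
  27 is a leaf — visit 27.
At 4: go right to 11.
  Visit 11.
  At 11: go left to 20.
    Visit 20.
    At 20: go left to 34.
      34 is a leaf — visit 34.
    At 20: go right to 32.
      Visit 32.
      At 32: go left to 9.
        9 is a leaf — visit 9.
      At 32: go right to 15.
        15 is a leaf — visit 15.
  At 11: no right child.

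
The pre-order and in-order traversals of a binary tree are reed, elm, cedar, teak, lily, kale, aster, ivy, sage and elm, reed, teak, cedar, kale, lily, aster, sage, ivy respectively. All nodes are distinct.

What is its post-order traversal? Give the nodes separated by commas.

elm, teak, kale, sage, ivy, aster, lily, cedar, reed

The first element of pre-order is the root; it splits in-order into left and right subtrees.
Root reed: left subtree has 1 node {elm}, right has 7 {teak, cedar, kale, lily, aster, sage, ivy}.
  Root cedar: left subtree has 1 node {teak}, right has 5 {kale, lily, aster, sage, ivy}.
    Root lily: left subtree has 1 node {kale}, right has 3 {aster, sage, ivy}.
      Root aster: left subtree has 0 nodes { }, right has 2 {sage, ivy}.
        Root ivy: left subtree has 1 node {sage}, right has 0 { }.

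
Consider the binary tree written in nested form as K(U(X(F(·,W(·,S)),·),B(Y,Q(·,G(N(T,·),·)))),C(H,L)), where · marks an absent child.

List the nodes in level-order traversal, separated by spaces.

Level-order visits nodes level by level from the root, left to right within each level.
Level 0: K
Level 1: U, C
Level 2: X, B, H, L
Level 3: F, Y, Q
Level 4: W, G
Level 5: S, N
Level 6: T

K U C X B H L F Y Q W G S N T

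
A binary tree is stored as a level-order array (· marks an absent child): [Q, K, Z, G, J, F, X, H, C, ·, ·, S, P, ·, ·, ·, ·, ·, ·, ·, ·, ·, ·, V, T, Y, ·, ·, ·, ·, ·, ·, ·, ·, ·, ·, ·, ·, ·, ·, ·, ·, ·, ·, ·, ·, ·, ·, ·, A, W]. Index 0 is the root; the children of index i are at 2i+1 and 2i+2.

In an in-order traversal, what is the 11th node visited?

W

In-order visits the left subtree, then the node, then the right subtree.
At Q: go left to K.
  At K: go left to G.
    At G: go left to H.
      H is a leaf — visit H.
    Visit G.
    At G: go right to C.
      C is a leaf — visit C.
  Visit K.
  At K: go right to J.
    J is a leaf — visit J.
Visit Q.
At Q: go right to Z.
  At Z: go left to F.
    At F: go left to S.
      At S: go left to V.
        V is a leaf — visit V.
      Visit S.
      At S: go right to T.
        At T: go left to A.
          A is a leaf — visit A.
        Visit T.
        At T: go right to W.
          W is a leaf — visit W.
    Visit F.
    At F: go right to P.
      At P: go left to Y.
        Y is a leaf — visit Y.
      Visit P.
      At P: no right child.
  Visit Z.
  At Z: go right to X.
    X is a leaf — visit X.
Full in-order sequence: H, G, C, K, J, Q, V, S, A, T, W, F, Y, P, Z, X.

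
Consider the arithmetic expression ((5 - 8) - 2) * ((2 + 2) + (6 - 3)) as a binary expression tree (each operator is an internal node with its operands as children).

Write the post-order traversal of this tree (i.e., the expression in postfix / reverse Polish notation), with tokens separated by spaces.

5 8 - 2 - 2 2 + 6 3 - + *

Post-order on an expression tree gives postfix notation: for each operator, emit left operand, right operand, then the operator.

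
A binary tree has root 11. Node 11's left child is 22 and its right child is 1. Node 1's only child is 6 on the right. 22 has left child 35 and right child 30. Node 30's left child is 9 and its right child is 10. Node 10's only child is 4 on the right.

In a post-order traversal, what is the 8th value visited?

1

Post-order visits the left subtree, then the right subtree, then the node.
At 11: go left to 22.
  At 22: go left to 35.
    35 is a leaf — visit 35.
  At 22: go right to 30.
    At 30: go left to 9.
      9 is a leaf — visit 9.
    At 30: go right to 10.
      At 10: no left child.
      At 10: go right to 4.
        4 is a leaf — visit 4.
      Visit 10.
    Visit 30.
  Visit 22.
At 11: go right to 1.
  At 1: no left child.
  At 1: go right to 6.
    6 is a leaf — visit 6.
  Visit 1.
Visit 11.
Full post-order sequence: 35, 9, 4, 10, 30, 22, 6, 1, 11.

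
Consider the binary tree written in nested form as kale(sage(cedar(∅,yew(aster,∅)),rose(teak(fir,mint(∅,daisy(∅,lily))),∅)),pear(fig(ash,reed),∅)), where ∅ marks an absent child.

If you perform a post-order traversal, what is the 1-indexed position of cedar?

Post-order visits the left subtree, then the right subtree, then the node.
At kale: go left to sage.
  At sage: go left to cedar.
    At cedar: no left child.
    At cedar: go right to yew.
      At yew: go left to aster.
        aster is a leaf — visit aster.
      At yew: no right child.
      Visit yew.
    Visit cedar.
  At sage: go right to rose.
    At rose: go left to teak.
      At teak: go left to fir.
        fir is a leaf — visit fir.
      At teak: go right to mint.
        At mint: no left child.
        At mint: go right to daisy.
          At daisy: no left child.
          At daisy: go right to lily.
            lily is a leaf — visit lily.
          Visit daisy.
        Visit mint.
      Visit teak.
    At rose: no right child.
    Visit rose.
  Visit sage.
At kale: go right to pear.
  At pear: go left to fig.
    At fig: go left to ash.
      ash is a leaf — visit ash.
    At fig: go right to reed.
      reed is a leaf — visit reed.
    Visit fig.
  At pear: no right child.
  Visit pear.
Visit kale.
Full post-order sequence: aster, yew, cedar, fir, lily, daisy, mint, teak, rose, sage, ash, reed, fig, pear, kale.

3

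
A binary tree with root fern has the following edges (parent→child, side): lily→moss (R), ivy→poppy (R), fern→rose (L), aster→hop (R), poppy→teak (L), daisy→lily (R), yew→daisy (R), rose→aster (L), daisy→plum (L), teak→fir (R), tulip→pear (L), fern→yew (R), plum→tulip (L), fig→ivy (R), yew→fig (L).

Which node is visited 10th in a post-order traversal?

Post-order visits the left subtree, then the right subtree, then the node.
At fern: go left to rose.
  At rose: go left to aster.
    At aster: no left child.
    At aster: go right to hop.
      hop is a leaf — visit hop.
    Visit aster.
  At rose: no right child.
  Visit rose.
At fern: go right to yew.
  At yew: go left to fig.
    At fig: no left child.
    At fig: go right to ivy.
      At ivy: no left child.
      At ivy: go right to poppy.
        At poppy: go left to teak.
          At teak: no left child.
          At teak: go right to fir.
            fir is a leaf — visit fir.
          Visit teak.
        At poppy: no right child.
        Visit poppy.
      Visit ivy.
    Visit fig.
  At yew: go right to daisy.
    At daisy: go left to plum.
      At plum: go left to tulip.
        At tulip: go left to pear.
          pear is a leaf — visit pear.
        At tulip: no right child.
        Visit tulip.
      At plum: no right child.
      Visit plum.
    At daisy: go right to lily.
      At lily: no left child.
      At lily: go right to moss.
        moss is a leaf — visit moss.
      Visit lily.
    Visit daisy.
  Visit yew.
Visit fern.
Full post-order sequence: hop, aster, rose, fir, teak, poppy, ivy, fig, pear, tulip, plum, moss, lily, daisy, yew, fern.

tulip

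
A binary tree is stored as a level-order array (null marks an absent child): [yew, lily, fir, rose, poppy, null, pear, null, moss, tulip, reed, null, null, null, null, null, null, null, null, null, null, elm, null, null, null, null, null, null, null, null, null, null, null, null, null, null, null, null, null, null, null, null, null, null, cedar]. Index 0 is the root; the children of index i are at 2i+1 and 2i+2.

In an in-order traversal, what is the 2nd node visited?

In-order visits the left subtree, then the node, then the right subtree.
At yew: go left to lily.
  At lily: go left to rose.
    At rose: no left child.
    Visit rose.
    At rose: go right to moss.
      moss is a leaf — visit moss.
  Visit lily.
  At lily: go right to poppy.
    At poppy: go left to tulip.
      tulip is a leaf — visit tulip.
    Visit poppy.
    At poppy: go right to reed.
      At reed: go left to elm.
        At elm: no left child.
        Visit elm.
        At elm: go right to cedar.
          cedar is a leaf — visit cedar.
      Visit reed.
      At reed: no right child.
Visit yew.
At yew: go right to fir.
  At fir: no left child.
  Visit fir.
  At fir: go right to pear.
    pear is a leaf — visit pear.
Full in-order sequence: rose, moss, lily, tulip, poppy, elm, cedar, reed, yew, fir, pear.

moss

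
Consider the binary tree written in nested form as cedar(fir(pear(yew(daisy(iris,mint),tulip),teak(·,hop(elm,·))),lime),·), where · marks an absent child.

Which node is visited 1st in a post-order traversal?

Post-order visits the left subtree, then the right subtree, then the node.
At cedar: go left to fir.
  At fir: go left to pear.
    At pear: go left to yew.
      At yew: go left to daisy.
        At daisy: go left to iris.
          iris is a leaf — visit iris.
        At daisy: go right to mint.
          mint is a leaf — visit mint.
        Visit daisy.
      At yew: go right to tulip.
        tulip is a leaf — visit tulip.
      Visit yew.
    At pear: go right to teak.
      At teak: no left child.
      At teak: go right to hop.
        At hop: go left to elm.
          elm is a leaf — visit elm.
        At hop: no right child.
        Visit hop.
      Visit teak.
    Visit pear.
  At fir: go right to lime.
    lime is a leaf — visit lime.
  Visit fir.
At cedar: no right child.
Visit cedar.
Full post-order sequence: iris, mint, daisy, tulip, yew, elm, hop, teak, pear, lime, fir, cedar.

iris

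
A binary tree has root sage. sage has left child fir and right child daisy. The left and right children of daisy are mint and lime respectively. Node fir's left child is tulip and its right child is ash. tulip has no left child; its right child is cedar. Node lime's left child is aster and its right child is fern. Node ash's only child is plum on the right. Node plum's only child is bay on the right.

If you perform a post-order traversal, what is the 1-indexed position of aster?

8

Post-order visits the left subtree, then the right subtree, then the node.
At sage: go left to fir.
  At fir: go left to tulip.
    At tulip: no left child.
    At tulip: go right to cedar.
      cedar is a leaf — visit cedar.
    Visit tulip.
  At fir: go right to ash.
    At ash: no left child.
    At ash: go right to plum.
      At plum: no left child.
      At plum: go right to bay.
        bay is a leaf — visit bay.
      Visit plum.
    Visit ash.
  Visit fir.
At sage: go right to daisy.
  At daisy: go left to mint.
    mint is a leaf — visit mint.
  At daisy: go right to lime.
    At lime: go left to aster.
      aster is a leaf — visit aster.
    At lime: go right to fern.
      fern is a leaf — visit fern.
    Visit lime.
  Visit daisy.
Visit sage.
Full post-order sequence: cedar, tulip, bay, plum, ash, fir, mint, aster, fern, lime, daisy, sage.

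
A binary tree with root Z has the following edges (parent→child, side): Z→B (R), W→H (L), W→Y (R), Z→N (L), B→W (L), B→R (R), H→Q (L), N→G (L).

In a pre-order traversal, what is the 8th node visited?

Y

Pre-order visits the node, then its left subtree, then its right subtree.
Visit Z.
At Z: go left to N.
  Visit N.
  At N: go left to G.
    G is a leaf — visit G.
  At N: no right child.
At Z: go right to B.
  Visit B.
  At B: go left to W.
    Visit W.
    At W: go left to H.
      Visit H.
      At H: go left to Q.
        Q is a leaf — visit Q.
      At H: no right child.
    At W: go right to Y.
      Y is a leaf — visit Y.
  At B: go right to R.
    R is a leaf — visit R.
Full pre-order sequence: Z, N, G, B, W, H, Q, Y, R.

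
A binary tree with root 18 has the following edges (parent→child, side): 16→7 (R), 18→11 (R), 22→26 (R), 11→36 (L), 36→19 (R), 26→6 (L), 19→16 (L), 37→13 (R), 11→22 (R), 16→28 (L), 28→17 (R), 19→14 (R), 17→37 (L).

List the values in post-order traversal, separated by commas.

Post-order visits the left subtree, then the right subtree, then the node.
At 18: no left child.
At 18: go right to 11.
  At 11: go left to 36.
    At 36: no left child.
    At 36: go right to 19.
      At 19: go left to 16.
        At 16: go left to 28.
          At 28: no left child.
          At 28: go right to 17.
            At 17: go left to 37.
              At 37: no left child.
              At 37: go right to 13.
                13 is a leaf — visit 13.
              Visit 37.
            At 17: no right child.
            Visit 17.
          Visit 28.
        At 16: go right to 7.
          7 is a leaf — visit 7.
        Visit 16.
      At 19: go right to 14.
        14 is a leaf — visit 14.
      Visit 19.
    Visit 36.
  At 11: go right to 22.
    At 22: no left child.
    At 22: go right to 26.
      At 26: go left to 6.
        6 is a leaf — visit 6.
      At 26: no right child.
      Visit 26.
    Visit 22.
  Visit 11.
Visit 18.

13, 37, 17, 28, 7, 16, 14, 19, 36, 6, 26, 22, 11, 18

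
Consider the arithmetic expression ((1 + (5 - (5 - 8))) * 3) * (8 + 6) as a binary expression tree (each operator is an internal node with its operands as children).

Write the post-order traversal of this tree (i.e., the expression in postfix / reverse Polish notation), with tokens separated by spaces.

1 5 5 8 - - + 3 * 8 6 + *

Post-order on an expression tree gives postfix notation: for each operator, emit left operand, right operand, then the operator.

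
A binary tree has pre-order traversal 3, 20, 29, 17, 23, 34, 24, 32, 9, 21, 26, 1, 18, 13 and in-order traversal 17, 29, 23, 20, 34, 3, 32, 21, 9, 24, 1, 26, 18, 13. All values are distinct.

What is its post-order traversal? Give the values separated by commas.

17, 23, 29, 34, 20, 21, 9, 32, 1, 13, 18, 26, 24, 3

The first element of pre-order is the root; it splits in-order into left and right subtrees.
Root 3: left subtree has 5 nodes {17, 29, 23, 20, 34}, right has 8 {32, 21, 9, 24, 1, 26, 18, 13}.
  Root 20: left subtree has 3 nodes {17, 29, 23}, right has 1 {34}.
    Root 29: left subtree has 1 node {17}, right has 1 {23}.
  Root 24: left subtree has 3 nodes {32, 21, 9}, right has 4 {1, 26, 18, 13}.
    Root 32: left subtree has 0 nodes { }, right has 2 {21, 9}.
      Root 9: left subtree has 1 node {21}, right has 0 { }.
    Root 26: left subtree has 1 node {1}, right has 2 {18, 13}.
      Root 18: left subtree has 0 nodes { }, right has 1 {13}.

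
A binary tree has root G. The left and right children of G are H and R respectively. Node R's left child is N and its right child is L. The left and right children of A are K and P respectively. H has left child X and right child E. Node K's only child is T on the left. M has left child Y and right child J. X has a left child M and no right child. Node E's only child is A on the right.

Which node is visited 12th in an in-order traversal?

N

In-order visits the left subtree, then the node, then the right subtree.
At G: go left to H.
  At H: go left to X.
    At X: go left to M.
      At M: go left to Y.
        Y is a leaf — visit Y.
      Visit M.
      At M: go right to J.
        J is a leaf — visit J.
    Visit X.
    At X: no right child.
  Visit H.
  At H: go right to E.
    At E: no left child.
    Visit E.
    At E: go right to A.
      At A: go left to K.
        At K: go left to T.
          T is a leaf — visit T.
        Visit K.
        At K: no right child.
      Visit A.
      At A: go right to P.
        P is a leaf — visit P.
Visit G.
At G: go right to R.
  At R: go left to N.
    N is a leaf — visit N.
  Visit R.
  At R: go right to L.
    L is a leaf — visit L.
Full in-order sequence: Y, M, J, X, H, E, T, K, A, P, G, N, R, L.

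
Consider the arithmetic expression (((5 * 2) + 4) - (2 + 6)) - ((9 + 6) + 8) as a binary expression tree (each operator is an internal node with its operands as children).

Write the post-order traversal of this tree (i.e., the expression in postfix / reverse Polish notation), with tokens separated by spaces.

5 2 * 4 + 2 6 + - 9 6 + 8 + -

Post-order on an expression tree gives postfix notation: for each operator, emit left operand, right operand, then the operator.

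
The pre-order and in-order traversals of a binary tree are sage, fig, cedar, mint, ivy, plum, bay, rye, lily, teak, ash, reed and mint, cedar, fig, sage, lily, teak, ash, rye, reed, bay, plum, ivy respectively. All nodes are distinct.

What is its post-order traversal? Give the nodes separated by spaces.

The first element of pre-order is the root; it splits in-order into left and right subtrees.
Root sage: left subtree has 3 nodes {mint, cedar, fig}, right has 8 {lily, teak, ash, rye, reed, bay, plum, ivy}.
  Root fig: left subtree has 2 nodes {mint, cedar}, right has 0 { }.
    Root cedar: left subtree has 1 node {mint}, right has 0 { }.
  Root ivy: left subtree has 7 nodes {lily, teak, ash, rye, reed, bay, plum}, right has 0 { }.
    Root plum: left subtree has 6 nodes {lily, teak, ash, rye, reed, bay}, right has 0 { }.
      Root bay: left subtree has 5 nodes {lily, teak, ash, rye, reed}, right has 0 { }.
        Root rye: left subtree has 3 nodes {lily, teak, ash}, right has 1 {reed}.
          Root lily: left subtree has 0 nodes { }, right has 2 {teak, ash}.
            Root teak: left subtree has 0 nodes { }, right has 1 {ash}.

mint cedar fig ash teak lily reed rye bay plum ivy sage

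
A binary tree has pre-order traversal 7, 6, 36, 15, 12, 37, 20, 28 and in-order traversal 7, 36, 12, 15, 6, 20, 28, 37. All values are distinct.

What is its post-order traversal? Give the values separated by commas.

12, 15, 36, 28, 20, 37, 6, 7

The first element of pre-order is the root; it splits in-order into left and right subtrees.
Root 7: left subtree has 0 nodes { }, right has 7 {36, 12, 15, 6, 20, 28, 37}.
  Root 6: left subtree has 3 nodes {36, 12, 15}, right has 3 {20, 28, 37}.
    Root 36: left subtree has 0 nodes { }, right has 2 {12, 15}.
      Root 15: left subtree has 1 node {12}, right has 0 { }.
    Root 37: left subtree has 2 nodes {20, 28}, right has 0 { }.
      Root 20: left subtree has 0 nodes { }, right has 1 {28}.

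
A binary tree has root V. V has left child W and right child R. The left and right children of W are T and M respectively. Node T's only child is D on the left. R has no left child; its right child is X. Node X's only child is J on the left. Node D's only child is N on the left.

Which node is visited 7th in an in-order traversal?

In-order visits the left subtree, then the node, then the right subtree.
At V: go left to W.
  At W: go left to T.
    At T: go left to D.
      At D: go left to N.
        N is a leaf — visit N.
      Visit D.
      At D: no right child.
    Visit T.
    At T: no right child.
  Visit W.
  At W: go right to M.
    M is a leaf — visit M.
Visit V.
At V: go right to R.
  At R: no left child.
  Visit R.
  At R: go right to X.
    At X: go left to J.
      J is a leaf — visit J.
    Visit X.
    At X: no right child.
Full in-order sequence: N, D, T, W, M, V, R, J, X.

R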